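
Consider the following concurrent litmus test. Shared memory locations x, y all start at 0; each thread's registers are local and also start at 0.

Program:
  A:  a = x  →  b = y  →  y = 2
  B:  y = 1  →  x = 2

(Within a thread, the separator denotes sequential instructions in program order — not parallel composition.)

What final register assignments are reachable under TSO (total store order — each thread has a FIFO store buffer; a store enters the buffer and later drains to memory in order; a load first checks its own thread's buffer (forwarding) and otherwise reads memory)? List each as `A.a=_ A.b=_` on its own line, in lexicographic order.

A.a=0 A.b=0
A.a=0 A.b=1
A.a=2 A.b=1

outcome vector order: (A.a,A.b)
|TSO outcomes| = 3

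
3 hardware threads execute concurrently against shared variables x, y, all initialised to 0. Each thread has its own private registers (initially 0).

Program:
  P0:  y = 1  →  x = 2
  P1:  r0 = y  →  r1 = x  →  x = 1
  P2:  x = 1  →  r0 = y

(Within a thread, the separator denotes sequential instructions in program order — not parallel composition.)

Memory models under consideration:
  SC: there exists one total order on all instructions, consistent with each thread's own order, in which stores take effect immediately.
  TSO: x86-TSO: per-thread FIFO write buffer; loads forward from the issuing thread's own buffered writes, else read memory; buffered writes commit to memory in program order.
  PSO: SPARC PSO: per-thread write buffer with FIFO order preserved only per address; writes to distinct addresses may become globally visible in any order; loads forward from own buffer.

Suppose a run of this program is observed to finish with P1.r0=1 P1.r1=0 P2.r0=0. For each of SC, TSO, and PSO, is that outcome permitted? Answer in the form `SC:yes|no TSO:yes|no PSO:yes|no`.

SC:no TSO:yes PSO:yes

outcome vector order: (P1.r0,P1.r1,P2.r0)
SC: 11 outcomes — {<0 0 0> <0 0 1> <0 1 0> <0 1 1> <0 2 0> <0 2 1> <1 0 1> <1 1 0> <1 1 1> <1 2 0> <1 2 1>}
TSO: 12 outcomes — {<0 0 0> <0 0 1> <0 1 0> <0 1 1> <0 2 0> <0 2 1> <1 0 0> <1 0 1> <1 1 0> <1 1 1> <1 2 0> <1 2 1>}
PSO: 12 outcomes — {<0 0 0> <0 0 1> <0 1 0> <0 1 1> <0 2 0> <0 2 1> <1 0 0> <1 0 1> <1 1 0> <1 1 1> <1 2 0> <1 2 1>}
target <1 0 0> ∈ {TSO,PSO}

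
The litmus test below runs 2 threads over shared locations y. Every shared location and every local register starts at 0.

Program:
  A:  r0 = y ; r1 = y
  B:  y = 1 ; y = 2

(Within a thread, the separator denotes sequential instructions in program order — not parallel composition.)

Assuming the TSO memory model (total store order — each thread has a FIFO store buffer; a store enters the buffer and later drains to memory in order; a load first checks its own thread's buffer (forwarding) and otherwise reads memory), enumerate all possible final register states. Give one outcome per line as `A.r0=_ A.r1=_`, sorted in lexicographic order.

A.r0=0 A.r1=0
A.r0=0 A.r1=1
A.r0=0 A.r1=2
A.r0=1 A.r1=1
A.r0=1 A.r1=2
A.r0=2 A.r1=2

outcome vector order: (A.r0,A.r1)
|TSO outcomes| = 6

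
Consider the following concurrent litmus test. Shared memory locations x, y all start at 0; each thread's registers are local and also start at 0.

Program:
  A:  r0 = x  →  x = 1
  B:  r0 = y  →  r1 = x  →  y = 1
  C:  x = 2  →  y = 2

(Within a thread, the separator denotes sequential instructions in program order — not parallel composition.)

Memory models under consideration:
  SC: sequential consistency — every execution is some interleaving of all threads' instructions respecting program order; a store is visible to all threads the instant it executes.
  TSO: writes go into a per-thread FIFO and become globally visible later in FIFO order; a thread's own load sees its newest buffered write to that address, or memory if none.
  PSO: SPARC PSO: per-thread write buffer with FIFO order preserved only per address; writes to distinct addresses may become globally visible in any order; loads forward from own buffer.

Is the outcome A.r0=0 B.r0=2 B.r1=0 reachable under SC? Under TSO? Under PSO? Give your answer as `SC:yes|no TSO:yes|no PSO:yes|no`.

SC:no TSO:no PSO:yes

outcome vector order: (A.r0,B.r0,B.r1)
[SC] allowed = {(0,0,0); (0,0,1); (0,0,2); (0,2,1); (0,2,2); (2,0,0); (2,0,1); (2,0,2); (2,2,1); (2,2,2)}
[TSO] allowed = {(0,0,0); (0,0,1); (0,0,2); (0,2,1); (0,2,2); (2,0,0); (2,0,1); (2,0,2); (2,2,1); (2,2,2)}
[PSO] allowed = {(0,0,0); (0,0,1); (0,0,2); (0,2,0); (0,2,1); (0,2,2); (2,0,0); (2,0,1); (2,0,2); (2,2,0); (2,2,1); (2,2,2)}
target (0,2,0) ∈ {PSO}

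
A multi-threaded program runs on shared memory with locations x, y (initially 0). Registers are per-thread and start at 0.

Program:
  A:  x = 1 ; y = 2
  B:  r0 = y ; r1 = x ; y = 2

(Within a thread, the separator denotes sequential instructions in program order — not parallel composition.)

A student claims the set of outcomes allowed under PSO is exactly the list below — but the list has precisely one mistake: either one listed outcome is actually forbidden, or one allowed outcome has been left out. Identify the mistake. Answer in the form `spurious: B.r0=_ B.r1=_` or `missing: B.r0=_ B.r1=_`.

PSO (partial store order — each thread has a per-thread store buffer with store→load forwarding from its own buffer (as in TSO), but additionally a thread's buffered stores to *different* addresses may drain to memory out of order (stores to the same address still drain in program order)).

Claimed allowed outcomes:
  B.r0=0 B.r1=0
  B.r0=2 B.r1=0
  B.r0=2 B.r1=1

missing: B.r0=0 B.r1=1

outcome vector order: (B.r0,B.r1)
[PSO] allowed = {(0,0) (0,1) (2,0) (2,1)}
PSO∖claimed = {(0,1)}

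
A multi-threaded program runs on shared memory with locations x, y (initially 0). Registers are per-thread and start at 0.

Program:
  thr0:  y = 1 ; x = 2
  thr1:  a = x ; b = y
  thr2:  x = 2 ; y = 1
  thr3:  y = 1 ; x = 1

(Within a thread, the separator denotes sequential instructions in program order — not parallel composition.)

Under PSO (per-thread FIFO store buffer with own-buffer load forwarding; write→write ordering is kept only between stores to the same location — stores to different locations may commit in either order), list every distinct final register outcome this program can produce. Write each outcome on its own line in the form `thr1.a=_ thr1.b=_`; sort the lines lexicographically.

outcome vector order: (thr1.a,thr1.b)
|PSO outcomes| = 6

thr1.a=0 thr1.b=0
thr1.a=0 thr1.b=1
thr1.a=1 thr1.b=0
thr1.a=1 thr1.b=1
thr1.a=2 thr1.b=0
thr1.a=2 thr1.b=1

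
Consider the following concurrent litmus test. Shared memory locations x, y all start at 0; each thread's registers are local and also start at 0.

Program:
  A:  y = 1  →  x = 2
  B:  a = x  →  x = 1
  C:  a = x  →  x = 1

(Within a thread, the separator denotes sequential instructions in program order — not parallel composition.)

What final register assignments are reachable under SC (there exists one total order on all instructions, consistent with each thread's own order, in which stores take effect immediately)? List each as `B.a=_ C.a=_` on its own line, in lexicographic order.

B.a=0 C.a=0
B.a=0 C.a=1
B.a=0 C.a=2
B.a=1 C.a=0
B.a=1 C.a=2
B.a=2 C.a=0
B.a=2 C.a=1
B.a=2 C.a=2

outcome vector order: (B.a,C.a)
|SC outcomes| = 8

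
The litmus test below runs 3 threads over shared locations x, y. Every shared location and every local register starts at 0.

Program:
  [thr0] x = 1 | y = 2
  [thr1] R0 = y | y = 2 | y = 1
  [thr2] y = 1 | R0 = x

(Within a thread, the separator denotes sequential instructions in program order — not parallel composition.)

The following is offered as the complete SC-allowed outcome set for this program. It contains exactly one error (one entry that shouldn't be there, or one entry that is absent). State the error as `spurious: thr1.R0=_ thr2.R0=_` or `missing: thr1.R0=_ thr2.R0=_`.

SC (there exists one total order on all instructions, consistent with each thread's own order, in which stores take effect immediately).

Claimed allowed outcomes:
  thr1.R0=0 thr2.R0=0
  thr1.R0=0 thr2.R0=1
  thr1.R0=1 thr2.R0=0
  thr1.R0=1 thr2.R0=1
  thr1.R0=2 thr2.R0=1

missing: thr1.R0=2 thr2.R0=0

outcome vector order: (thr1.R0,thr2.R0)
under SC → 0/0; 0/1; 1/0; 1/1; 2/0; 2/1
SC∖claimed = {2/0}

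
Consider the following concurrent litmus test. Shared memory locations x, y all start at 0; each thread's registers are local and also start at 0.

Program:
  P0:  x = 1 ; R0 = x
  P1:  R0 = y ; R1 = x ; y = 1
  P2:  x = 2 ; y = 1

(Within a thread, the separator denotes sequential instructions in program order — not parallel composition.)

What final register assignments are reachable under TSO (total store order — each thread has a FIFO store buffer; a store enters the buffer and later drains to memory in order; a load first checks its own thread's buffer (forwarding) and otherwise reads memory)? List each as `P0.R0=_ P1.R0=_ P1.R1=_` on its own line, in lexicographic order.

outcome vector order: (P0.R0,P1.R0,P1.R1)
|TSO outcomes| = 9

P0.R0=1 P1.R0=0 P1.R1=0
P0.R0=1 P1.R0=0 P1.R1=1
P0.R0=1 P1.R0=0 P1.R1=2
P0.R0=1 P1.R0=1 P1.R1=1
P0.R0=1 P1.R0=1 P1.R1=2
P0.R0=2 P1.R0=0 P1.R1=0
P0.R0=2 P1.R0=0 P1.R1=1
P0.R0=2 P1.R0=0 P1.R1=2
P0.R0=2 P1.R0=1 P1.R1=2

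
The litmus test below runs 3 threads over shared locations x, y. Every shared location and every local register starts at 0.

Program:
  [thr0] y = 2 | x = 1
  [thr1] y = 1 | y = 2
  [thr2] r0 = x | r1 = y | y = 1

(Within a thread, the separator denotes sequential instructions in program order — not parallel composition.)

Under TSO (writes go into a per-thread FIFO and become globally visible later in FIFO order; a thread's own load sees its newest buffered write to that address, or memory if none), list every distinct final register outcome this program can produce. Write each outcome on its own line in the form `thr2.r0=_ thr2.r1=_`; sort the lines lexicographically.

outcome vector order: (thr2.r0,thr2.r1)
|TSO outcomes| = 5

thr2.r0=0 thr2.r1=0
thr2.r0=0 thr2.r1=1
thr2.r0=0 thr2.r1=2
thr2.r0=1 thr2.r1=1
thr2.r0=1 thr2.r1=2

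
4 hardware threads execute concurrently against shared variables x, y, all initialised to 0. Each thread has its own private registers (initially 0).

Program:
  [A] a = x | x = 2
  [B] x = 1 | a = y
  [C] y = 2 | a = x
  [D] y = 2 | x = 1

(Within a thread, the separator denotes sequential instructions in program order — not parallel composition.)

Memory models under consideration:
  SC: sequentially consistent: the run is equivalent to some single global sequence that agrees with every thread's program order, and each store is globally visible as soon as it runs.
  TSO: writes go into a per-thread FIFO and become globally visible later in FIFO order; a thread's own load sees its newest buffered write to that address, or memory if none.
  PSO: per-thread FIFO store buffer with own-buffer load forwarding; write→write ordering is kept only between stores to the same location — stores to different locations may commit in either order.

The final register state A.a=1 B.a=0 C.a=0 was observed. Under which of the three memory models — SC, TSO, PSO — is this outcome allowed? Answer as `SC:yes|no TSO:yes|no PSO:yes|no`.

SC:no TSO:yes PSO:yes

outcome vector order: (A.a,B.a,C.a)
under SC → <0 0 1>, <0 0 2>, <0 2 0>, <0 2 1>, <0 2 2>, <1 0 1>, <1 0 2>, <1 2 0>, <1 2 1>, <1 2 2>
under TSO → <0 0 0>, <0 0 1>, <0 0 2>, <0 2 0>, <0 2 1>, <0 2 2>, <1 0 0>, <1 0 1>, <1 0 2>, <1 2 0>, <1 2 1>, <1 2 2>
under PSO → <0 0 0>, <0 0 1>, <0 0 2>, <0 2 0>, <0 2 1>, <0 2 2>, <1 0 0>, <1 0 1>, <1 0 2>, <1 2 0>, <1 2 1>, <1 2 2>
target <1 0 0> ∈ {TSO,PSO}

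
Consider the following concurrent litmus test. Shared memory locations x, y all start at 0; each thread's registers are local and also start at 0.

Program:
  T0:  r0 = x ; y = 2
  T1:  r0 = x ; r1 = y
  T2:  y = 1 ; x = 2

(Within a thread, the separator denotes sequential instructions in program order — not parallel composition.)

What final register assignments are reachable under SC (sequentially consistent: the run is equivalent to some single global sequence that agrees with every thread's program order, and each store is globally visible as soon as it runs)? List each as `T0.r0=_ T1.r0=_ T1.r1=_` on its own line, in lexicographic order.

outcome vector order: (T0.r0,T1.r0,T1.r1)
|SC outcomes| = 10

T0.r0=0 T1.r0=0 T1.r1=0
T0.r0=0 T1.r0=0 T1.r1=1
T0.r0=0 T1.r0=0 T1.r1=2
T0.r0=0 T1.r0=2 T1.r1=1
T0.r0=0 T1.r0=2 T1.r1=2
T0.r0=2 T1.r0=0 T1.r1=0
T0.r0=2 T1.r0=0 T1.r1=1
T0.r0=2 T1.r0=0 T1.r1=2
T0.r0=2 T1.r0=2 T1.r1=1
T0.r0=2 T1.r0=2 T1.r1=2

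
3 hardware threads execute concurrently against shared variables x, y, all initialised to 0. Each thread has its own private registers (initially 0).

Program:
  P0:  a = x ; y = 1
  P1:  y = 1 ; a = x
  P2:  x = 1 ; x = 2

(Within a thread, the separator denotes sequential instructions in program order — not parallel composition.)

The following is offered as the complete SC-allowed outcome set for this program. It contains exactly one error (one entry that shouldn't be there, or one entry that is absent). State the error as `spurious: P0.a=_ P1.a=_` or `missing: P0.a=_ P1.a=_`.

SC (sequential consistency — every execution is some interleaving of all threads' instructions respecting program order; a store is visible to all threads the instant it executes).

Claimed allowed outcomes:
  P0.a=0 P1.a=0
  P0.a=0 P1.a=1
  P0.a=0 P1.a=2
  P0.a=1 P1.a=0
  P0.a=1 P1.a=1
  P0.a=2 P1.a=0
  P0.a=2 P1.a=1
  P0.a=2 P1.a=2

outcome vector order: (P0.a,P1.a)
[SC] allowed = {(0,0) (0,1) (0,2) (1,0) (1,1) (1,2) (2,0) (2,1) (2,2)}
SC∖claimed = {(1,2)}

missing: P0.a=1 P1.a=2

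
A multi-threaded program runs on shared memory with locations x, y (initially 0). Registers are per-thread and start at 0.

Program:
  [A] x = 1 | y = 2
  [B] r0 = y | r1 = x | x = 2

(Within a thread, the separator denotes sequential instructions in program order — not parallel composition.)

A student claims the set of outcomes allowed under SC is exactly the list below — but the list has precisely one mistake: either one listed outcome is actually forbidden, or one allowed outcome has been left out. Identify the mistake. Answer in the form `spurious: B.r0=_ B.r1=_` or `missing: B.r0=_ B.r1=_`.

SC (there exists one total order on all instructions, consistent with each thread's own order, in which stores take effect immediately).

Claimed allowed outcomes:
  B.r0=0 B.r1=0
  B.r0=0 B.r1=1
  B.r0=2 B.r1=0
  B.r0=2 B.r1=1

spurious: B.r0=2 B.r1=0

outcome vector order: (B.r0,B.r1)
under SC → (0,0); (0,1); (2,1)
claimed∖SC = {(2,0)}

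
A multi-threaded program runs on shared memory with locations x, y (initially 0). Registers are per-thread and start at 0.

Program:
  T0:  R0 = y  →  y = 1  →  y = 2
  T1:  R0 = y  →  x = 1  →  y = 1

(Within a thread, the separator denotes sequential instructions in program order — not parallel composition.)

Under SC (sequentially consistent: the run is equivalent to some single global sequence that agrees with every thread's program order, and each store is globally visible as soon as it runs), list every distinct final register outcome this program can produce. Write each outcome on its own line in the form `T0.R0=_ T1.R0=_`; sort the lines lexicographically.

T0.R0=0 T1.R0=0
T0.R0=0 T1.R0=1
T0.R0=0 T1.R0=2
T0.R0=1 T1.R0=0

outcome vector order: (T0.R0,T1.R0)
|SC outcomes| = 4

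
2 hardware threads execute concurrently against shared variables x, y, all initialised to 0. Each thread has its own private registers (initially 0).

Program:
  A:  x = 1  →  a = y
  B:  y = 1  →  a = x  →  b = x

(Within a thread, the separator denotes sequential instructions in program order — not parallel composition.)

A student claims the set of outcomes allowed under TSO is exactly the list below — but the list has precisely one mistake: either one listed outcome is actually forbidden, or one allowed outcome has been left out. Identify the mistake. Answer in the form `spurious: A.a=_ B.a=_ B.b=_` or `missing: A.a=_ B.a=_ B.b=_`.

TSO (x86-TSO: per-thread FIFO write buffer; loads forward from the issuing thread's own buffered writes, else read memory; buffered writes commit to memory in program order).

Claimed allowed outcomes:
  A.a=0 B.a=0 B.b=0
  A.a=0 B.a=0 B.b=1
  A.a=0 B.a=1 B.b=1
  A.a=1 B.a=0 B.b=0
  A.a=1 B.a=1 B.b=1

outcome vector order: (A.a,B.a,B.b)
TSO: 6 outcomes — {<0 0 0>, <0 0 1>, <0 1 1>, <1 0 0>, <1 0 1>, <1 1 1>}
TSO∖claimed = {<1 0 1>}

missing: A.a=1 B.a=0 B.b=1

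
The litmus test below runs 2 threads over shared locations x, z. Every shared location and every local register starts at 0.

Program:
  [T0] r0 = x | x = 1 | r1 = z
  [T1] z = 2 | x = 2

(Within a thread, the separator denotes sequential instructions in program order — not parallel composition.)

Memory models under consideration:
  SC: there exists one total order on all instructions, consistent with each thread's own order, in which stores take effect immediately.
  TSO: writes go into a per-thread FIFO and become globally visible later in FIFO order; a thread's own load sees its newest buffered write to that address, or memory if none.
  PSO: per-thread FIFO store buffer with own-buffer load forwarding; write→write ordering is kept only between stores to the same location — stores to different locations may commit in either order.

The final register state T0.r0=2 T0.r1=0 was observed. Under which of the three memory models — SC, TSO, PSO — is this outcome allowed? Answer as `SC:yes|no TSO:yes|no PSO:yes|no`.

outcome vector order: (T0.r0,T0.r1)
under SC → 00; 02; 22
under TSO → 00; 02; 22
under PSO → 00; 02; 20; 22
target 20 ∈ {PSO}

SC:no TSO:no PSO:yes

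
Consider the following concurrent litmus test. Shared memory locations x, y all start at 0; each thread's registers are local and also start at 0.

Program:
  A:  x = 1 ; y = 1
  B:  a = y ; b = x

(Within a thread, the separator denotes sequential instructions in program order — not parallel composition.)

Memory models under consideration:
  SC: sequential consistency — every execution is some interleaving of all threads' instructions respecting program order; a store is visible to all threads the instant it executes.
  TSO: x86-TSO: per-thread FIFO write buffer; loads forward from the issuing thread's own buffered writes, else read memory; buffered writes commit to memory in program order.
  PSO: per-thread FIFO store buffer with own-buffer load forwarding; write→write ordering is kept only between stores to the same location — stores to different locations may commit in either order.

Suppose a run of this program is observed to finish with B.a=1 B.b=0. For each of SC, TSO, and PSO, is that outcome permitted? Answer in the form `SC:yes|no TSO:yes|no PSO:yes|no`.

SC:no TSO:no PSO:yes

outcome vector order: (B.a,B.b)
SC: 3 outcomes — {00, 01, 11}
TSO: 3 outcomes — {00, 01, 11}
PSO: 4 outcomes — {00, 01, 10, 11}
target 10 ∈ {PSO}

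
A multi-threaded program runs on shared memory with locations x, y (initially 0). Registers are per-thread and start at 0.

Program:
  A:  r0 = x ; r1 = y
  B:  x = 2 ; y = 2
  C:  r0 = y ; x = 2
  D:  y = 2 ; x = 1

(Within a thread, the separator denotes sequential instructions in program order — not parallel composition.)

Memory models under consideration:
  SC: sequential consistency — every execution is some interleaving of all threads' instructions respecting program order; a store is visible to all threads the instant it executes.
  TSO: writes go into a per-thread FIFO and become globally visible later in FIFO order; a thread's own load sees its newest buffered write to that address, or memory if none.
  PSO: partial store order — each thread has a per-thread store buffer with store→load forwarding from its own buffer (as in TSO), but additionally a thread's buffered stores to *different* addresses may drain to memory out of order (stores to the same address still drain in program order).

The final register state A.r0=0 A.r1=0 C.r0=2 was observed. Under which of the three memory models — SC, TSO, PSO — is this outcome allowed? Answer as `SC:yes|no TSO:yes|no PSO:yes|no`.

SC:yes TSO:yes PSO:yes

outcome vector order: (A.r0,A.r1,C.r0)
under SC → (0,0,0) (0,0,2) (0,2,0) (0,2,2) (1,2,0) (1,2,2) (2,0,0) (2,0,2) (2,2,0) (2,2,2)
under TSO → (0,0,0) (0,0,2) (0,2,0) (0,2,2) (1,2,0) (1,2,2) (2,0,0) (2,0,2) (2,2,0) (2,2,2)
under PSO → (0,0,0) (0,0,2) (0,2,0) (0,2,2) (1,0,0) (1,0,2) (1,2,0) (1,2,2) (2,0,0) (2,0,2) (2,2,0) (2,2,2)
target (0,0,2) ∈ {SC,TSO,PSO}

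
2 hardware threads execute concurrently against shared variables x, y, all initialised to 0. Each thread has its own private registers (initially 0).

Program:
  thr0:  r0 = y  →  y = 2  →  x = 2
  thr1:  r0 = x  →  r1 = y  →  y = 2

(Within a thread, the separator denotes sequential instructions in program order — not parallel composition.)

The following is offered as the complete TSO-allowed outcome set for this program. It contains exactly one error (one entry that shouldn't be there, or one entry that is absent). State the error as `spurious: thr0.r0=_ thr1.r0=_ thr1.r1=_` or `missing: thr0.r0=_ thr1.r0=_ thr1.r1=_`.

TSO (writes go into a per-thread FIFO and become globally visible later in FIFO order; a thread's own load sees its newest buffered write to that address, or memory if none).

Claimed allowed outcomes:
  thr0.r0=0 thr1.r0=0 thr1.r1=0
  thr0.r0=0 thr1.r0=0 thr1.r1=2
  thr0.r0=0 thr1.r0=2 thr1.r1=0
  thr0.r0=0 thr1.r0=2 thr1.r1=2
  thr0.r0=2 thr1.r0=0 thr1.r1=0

outcome vector order: (thr0.r0,thr1.r0,thr1.r1)
under TSO → 0/0/0; 0/0/2; 0/2/2; 2/0/0
claimed∖TSO = {0/2/0}

spurious: thr0.r0=0 thr1.r0=2 thr1.r1=0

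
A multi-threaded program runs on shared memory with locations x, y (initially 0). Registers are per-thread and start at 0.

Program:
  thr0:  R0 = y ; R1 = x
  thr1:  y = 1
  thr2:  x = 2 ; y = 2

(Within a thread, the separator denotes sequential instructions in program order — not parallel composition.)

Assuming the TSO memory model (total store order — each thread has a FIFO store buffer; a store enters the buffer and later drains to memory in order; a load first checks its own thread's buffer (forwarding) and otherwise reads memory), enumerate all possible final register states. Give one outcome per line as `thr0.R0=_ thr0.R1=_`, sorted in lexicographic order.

outcome vector order: (thr0.R0,thr0.R1)
|TSO outcomes| = 5

thr0.R0=0 thr0.R1=0
thr0.R0=0 thr0.R1=2
thr0.R0=1 thr0.R1=0
thr0.R0=1 thr0.R1=2
thr0.R0=2 thr0.R1=2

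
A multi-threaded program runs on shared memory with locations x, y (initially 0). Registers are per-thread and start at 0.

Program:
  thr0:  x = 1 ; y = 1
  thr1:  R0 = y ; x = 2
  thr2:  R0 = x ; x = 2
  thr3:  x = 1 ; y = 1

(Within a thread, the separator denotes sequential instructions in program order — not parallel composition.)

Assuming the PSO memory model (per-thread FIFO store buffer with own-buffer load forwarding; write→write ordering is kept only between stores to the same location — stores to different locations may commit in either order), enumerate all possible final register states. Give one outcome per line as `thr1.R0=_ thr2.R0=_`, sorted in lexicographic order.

outcome vector order: (thr1.R0,thr2.R0)
|PSO outcomes| = 6

thr1.R0=0 thr2.R0=0
thr1.R0=0 thr2.R0=1
thr1.R0=0 thr2.R0=2
thr1.R0=1 thr2.R0=0
thr1.R0=1 thr2.R0=1
thr1.R0=1 thr2.R0=2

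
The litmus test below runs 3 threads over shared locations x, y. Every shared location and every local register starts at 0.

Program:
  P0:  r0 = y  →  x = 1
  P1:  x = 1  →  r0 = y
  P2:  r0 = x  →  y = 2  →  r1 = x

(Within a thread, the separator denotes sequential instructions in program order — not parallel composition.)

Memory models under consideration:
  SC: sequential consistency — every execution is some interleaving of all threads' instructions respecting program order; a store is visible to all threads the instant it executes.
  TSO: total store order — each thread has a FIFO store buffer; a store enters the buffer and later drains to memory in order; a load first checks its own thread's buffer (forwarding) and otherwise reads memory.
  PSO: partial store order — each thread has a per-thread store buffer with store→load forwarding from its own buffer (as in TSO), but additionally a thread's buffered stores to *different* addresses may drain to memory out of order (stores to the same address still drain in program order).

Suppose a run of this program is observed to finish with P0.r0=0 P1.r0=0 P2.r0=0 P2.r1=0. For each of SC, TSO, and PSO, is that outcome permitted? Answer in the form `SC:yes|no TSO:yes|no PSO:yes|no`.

outcome vector order: (P0.r0,P1.r0,P2.r0,P2.r1)
[SC] allowed = {(0,0,0,1) (0,0,1,1) (0,2,0,0) (0,2,0,1) (0,2,1,1) (2,0,0,1) (2,0,1,1) (2,2,0,0) (2,2,0,1) (2,2,1,1)}
[TSO] allowed = {(0,0,0,0) (0,0,0,1) (0,0,1,1) (0,2,0,0) (0,2,0,1) (0,2,1,1) (2,0,0,0) (2,0,0,1) (2,0,1,1) (2,2,0,0) (2,2,0,1) (2,2,1,1)}
[PSO] allowed = {(0,0,0,0) (0,0,0,1) (0,0,1,1) (0,2,0,0) (0,2,0,1) (0,2,1,1) (2,0,0,0) (2,0,0,1) (2,0,1,1) (2,2,0,0) (2,2,0,1) (2,2,1,1)}
target (0,0,0,0) ∈ {TSO,PSO}

SC:no TSO:yes PSO:yes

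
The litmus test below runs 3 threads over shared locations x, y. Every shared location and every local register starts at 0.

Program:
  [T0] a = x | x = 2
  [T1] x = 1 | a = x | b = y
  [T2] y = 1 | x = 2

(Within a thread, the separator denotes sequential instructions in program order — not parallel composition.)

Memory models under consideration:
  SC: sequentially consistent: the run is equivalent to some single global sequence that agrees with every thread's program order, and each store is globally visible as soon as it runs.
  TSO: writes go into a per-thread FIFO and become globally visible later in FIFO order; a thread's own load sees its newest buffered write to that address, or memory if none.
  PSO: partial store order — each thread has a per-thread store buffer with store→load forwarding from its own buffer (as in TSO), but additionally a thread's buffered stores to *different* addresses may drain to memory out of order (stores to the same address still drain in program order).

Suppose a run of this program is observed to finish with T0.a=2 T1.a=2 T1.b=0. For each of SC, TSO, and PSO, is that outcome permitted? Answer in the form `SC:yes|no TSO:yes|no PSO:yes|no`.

SC:no TSO:no PSO:yes

outcome vector order: (T0.a,T1.a,T1.b)
SC (11): <0 1 0> <0 1 1> <0 2 0> <0 2 1> <1 1 0> <1 1 1> <1 2 0> <1 2 1> <2 1 0> <2 1 1> <2 2 1>
TSO (11): <0 1 0> <0 1 1> <0 2 0> <0 2 1> <1 1 0> <1 1 1> <1 2 0> <1 2 1> <2 1 0> <2 1 1> <2 2 1>
PSO (12): <0 1 0> <0 1 1> <0 2 0> <0 2 1> <1 1 0> <1 1 1> <1 2 0> <1 2 1> <2 1 0> <2 1 1> <2 2 0> <2 2 1>
target <2 2 0> ∈ {PSO}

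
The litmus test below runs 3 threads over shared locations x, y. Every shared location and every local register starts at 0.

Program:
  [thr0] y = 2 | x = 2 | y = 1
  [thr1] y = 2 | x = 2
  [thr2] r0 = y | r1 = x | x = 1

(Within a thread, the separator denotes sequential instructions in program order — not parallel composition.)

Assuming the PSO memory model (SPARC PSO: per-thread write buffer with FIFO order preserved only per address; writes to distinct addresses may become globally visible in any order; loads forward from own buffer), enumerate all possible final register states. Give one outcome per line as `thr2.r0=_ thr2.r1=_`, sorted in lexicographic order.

thr2.r0=0 thr2.r1=0
thr2.r0=0 thr2.r1=2
thr2.r0=1 thr2.r1=0
thr2.r0=1 thr2.r1=2
thr2.r0=2 thr2.r1=0
thr2.r0=2 thr2.r1=2

outcome vector order: (thr2.r0,thr2.r1)
|PSO outcomes| = 6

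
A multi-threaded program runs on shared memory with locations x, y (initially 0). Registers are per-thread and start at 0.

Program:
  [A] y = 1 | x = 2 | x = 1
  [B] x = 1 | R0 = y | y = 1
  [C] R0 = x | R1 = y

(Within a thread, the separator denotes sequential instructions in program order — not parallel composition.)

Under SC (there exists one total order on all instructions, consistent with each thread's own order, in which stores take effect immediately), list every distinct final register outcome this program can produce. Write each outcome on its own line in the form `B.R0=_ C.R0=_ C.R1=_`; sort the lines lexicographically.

B.R0=0 C.R0=0 C.R1=0
B.R0=0 C.R0=0 C.R1=1
B.R0=0 C.R0=1 C.R1=0
B.R0=0 C.R0=1 C.R1=1
B.R0=0 C.R0=2 C.R1=1
B.R0=1 C.R0=0 C.R1=0
B.R0=1 C.R0=0 C.R1=1
B.R0=1 C.R0=1 C.R1=0
B.R0=1 C.R0=1 C.R1=1
B.R0=1 C.R0=2 C.R1=1

outcome vector order: (B.R0,C.R0,C.R1)
|SC outcomes| = 10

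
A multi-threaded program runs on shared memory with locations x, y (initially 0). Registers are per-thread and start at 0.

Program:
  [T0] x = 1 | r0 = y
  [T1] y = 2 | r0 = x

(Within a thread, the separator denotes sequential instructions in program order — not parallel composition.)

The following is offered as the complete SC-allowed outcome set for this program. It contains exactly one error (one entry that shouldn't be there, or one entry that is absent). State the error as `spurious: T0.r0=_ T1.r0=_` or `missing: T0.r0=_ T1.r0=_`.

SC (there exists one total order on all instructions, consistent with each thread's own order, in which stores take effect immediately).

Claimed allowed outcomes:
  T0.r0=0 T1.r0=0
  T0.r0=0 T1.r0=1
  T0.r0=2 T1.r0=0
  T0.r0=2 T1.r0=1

spurious: T0.r0=0 T1.r0=0

outcome vector order: (T0.r0,T1.r0)
SC: 3 outcomes — {<0 1> <2 0> <2 1>}
claimed∖SC = {<0 0>}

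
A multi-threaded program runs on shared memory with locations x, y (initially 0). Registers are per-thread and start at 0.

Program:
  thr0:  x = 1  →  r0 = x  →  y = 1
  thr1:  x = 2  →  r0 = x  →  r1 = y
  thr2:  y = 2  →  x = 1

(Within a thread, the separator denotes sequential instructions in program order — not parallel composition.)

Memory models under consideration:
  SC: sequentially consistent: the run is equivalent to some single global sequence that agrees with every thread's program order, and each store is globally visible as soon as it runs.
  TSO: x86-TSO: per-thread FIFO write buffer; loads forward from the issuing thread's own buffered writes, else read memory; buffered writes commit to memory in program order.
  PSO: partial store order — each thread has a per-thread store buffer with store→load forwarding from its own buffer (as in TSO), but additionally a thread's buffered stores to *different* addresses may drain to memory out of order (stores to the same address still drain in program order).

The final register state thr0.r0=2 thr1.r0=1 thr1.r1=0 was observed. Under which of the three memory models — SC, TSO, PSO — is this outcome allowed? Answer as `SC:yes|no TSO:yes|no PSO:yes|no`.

outcome vector order: (thr0.r0,thr1.r0,thr1.r1)
under SC → (1,1,0), (1,1,1), (1,1,2), (1,2,0), (1,2,1), (1,2,2), (2,1,1), (2,1,2), (2,2,0), (2,2,1), (2,2,2)
under TSO → (1,1,0), (1,1,1), (1,1,2), (1,2,0), (1,2,1), (1,2,2), (2,1,1), (2,1,2), (2,2,0), (2,2,1), (2,2,2)
under PSO → (1,1,0), (1,1,1), (1,1,2), (1,2,0), (1,2,1), (1,2,2), (2,1,0), (2,1,1), (2,1,2), (2,2,0), (2,2,1), (2,2,2)
target (2,1,0) ∈ {PSO}

SC:no TSO:no PSO:yes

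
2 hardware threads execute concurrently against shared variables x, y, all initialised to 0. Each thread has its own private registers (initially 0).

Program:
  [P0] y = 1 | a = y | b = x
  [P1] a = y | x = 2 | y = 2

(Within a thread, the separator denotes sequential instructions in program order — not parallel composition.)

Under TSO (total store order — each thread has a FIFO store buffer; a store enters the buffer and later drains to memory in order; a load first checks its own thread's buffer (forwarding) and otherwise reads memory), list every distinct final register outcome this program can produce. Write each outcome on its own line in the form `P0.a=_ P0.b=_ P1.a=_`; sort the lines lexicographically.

outcome vector order: (P0.a,P0.b,P1.a)
|TSO outcomes| = 6

P0.a=1 P0.b=0 P1.a=0
P0.a=1 P0.b=0 P1.a=1
P0.a=1 P0.b=2 P1.a=0
P0.a=1 P0.b=2 P1.a=1
P0.a=2 P0.b=2 P1.a=0
P0.a=2 P0.b=2 P1.a=1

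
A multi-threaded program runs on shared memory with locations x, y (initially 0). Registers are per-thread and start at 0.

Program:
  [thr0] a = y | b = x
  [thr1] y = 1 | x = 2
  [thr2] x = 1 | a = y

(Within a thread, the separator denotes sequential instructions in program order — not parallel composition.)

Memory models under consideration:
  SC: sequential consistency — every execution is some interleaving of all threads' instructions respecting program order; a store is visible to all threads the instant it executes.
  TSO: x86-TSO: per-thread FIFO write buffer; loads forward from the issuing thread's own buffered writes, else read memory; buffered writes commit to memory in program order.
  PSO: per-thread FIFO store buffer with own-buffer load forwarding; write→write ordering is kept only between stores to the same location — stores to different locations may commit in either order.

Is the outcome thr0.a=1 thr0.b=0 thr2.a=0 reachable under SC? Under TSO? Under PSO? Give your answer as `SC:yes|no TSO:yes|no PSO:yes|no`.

outcome vector order: (thr0.a,thr0.b,thr2.a)
SC: 11 outcomes — {(0,0,0), (0,0,1), (0,1,0), (0,1,1), (0,2,0), (0,2,1), (1,0,1), (1,1,0), (1,1,1), (1,2,0), (1,2,1)}
TSO: 12 outcomes — {(0,0,0), (0,0,1), (0,1,0), (0,1,1), (0,2,0), (0,2,1), (1,0,0), (1,0,1), (1,1,0), (1,1,1), (1,2,0), (1,2,1)}
PSO: 12 outcomes — {(0,0,0), (0,0,1), (0,1,0), (0,1,1), (0,2,0), (0,2,1), (1,0,0), (1,0,1), (1,1,0), (1,1,1), (1,2,0), (1,2,1)}
target (1,0,0) ∈ {TSO,PSO}

SC:no TSO:yes PSO:yes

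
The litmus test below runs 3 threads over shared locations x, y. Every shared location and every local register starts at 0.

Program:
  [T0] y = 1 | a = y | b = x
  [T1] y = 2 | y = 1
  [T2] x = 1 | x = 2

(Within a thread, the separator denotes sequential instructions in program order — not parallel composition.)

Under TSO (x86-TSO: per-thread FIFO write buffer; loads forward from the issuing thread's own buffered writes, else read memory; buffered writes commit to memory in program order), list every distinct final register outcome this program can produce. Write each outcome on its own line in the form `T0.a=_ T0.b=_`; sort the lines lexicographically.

T0.a=1 T0.b=0
T0.a=1 T0.b=1
T0.a=1 T0.b=2
T0.a=2 T0.b=0
T0.a=2 T0.b=1
T0.a=2 T0.b=2

outcome vector order: (T0.a,T0.b)
|TSO outcomes| = 6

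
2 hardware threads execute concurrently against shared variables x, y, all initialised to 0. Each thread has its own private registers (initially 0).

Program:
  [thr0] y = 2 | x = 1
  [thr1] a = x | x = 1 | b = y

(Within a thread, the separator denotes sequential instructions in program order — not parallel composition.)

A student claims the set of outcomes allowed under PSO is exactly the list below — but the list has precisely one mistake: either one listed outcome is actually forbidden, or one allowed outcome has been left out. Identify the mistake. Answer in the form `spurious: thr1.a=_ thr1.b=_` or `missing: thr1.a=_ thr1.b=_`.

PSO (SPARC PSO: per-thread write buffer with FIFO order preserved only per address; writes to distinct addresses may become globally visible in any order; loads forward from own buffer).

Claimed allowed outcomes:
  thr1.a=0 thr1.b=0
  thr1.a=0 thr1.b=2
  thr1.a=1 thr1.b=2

missing: thr1.a=1 thr1.b=0

outcome vector order: (thr1.a,thr1.b)
under PSO → 0/0; 0/2; 1/0; 1/2
PSO∖claimed = {1/0}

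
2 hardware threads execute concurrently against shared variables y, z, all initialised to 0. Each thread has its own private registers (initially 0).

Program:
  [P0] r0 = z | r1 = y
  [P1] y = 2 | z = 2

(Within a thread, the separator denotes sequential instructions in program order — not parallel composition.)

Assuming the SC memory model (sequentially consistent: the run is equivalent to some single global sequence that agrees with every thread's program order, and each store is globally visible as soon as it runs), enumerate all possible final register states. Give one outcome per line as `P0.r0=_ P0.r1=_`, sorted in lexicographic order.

outcome vector order: (P0.r0,P0.r1)
|SC outcomes| = 3

P0.r0=0 P0.r1=0
P0.r0=0 P0.r1=2
P0.r0=2 P0.r1=2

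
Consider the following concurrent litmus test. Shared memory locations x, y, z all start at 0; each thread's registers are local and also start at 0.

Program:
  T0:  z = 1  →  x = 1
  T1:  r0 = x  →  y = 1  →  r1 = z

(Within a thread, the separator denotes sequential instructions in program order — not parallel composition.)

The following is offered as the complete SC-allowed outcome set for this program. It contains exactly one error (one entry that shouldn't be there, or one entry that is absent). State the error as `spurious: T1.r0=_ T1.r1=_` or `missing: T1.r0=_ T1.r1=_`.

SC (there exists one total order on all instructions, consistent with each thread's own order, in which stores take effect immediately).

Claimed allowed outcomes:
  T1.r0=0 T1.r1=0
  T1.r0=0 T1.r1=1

missing: T1.r0=1 T1.r1=1

outcome vector order: (T1.r0,T1.r1)
[SC] allowed = {(0,0); (0,1); (1,1)}
SC∖claimed = {(1,1)}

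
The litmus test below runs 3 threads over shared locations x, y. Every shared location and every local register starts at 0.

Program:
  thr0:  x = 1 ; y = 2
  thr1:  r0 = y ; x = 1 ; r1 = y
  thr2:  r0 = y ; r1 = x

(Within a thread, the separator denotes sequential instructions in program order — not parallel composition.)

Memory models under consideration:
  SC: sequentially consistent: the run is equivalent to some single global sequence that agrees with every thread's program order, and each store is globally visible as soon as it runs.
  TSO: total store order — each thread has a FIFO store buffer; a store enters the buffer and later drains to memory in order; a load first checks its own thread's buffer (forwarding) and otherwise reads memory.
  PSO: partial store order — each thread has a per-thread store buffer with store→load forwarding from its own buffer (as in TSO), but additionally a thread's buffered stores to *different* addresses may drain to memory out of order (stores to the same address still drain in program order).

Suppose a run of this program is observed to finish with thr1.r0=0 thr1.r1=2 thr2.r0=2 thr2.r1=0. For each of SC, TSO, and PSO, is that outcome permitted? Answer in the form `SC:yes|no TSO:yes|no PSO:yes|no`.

SC:no TSO:no PSO:yes

outcome vector order: (thr1.r0,thr1.r1,thr2.r0,thr2.r1)
[SC] allowed = {0000 0001 0021 0200 0201 0221 2200 2201 2221}
[TSO] allowed = {0000 0001 0021 0200 0201 0221 2200 2201 2221}
[PSO] allowed = {0000 0001 0020 0021 0200 0201 0220 0221 2200 2201 2220 2221}
target 0220 ∈ {PSO}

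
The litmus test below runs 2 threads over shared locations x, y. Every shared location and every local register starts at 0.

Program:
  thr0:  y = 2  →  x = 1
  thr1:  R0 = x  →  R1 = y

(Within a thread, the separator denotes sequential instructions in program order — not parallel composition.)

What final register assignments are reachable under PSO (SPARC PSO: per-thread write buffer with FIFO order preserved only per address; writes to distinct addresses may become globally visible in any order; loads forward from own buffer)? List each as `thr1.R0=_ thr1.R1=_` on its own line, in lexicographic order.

thr1.R0=0 thr1.R1=0
thr1.R0=0 thr1.R1=2
thr1.R0=1 thr1.R1=0
thr1.R0=1 thr1.R1=2

outcome vector order: (thr1.R0,thr1.R1)
|PSO outcomes| = 4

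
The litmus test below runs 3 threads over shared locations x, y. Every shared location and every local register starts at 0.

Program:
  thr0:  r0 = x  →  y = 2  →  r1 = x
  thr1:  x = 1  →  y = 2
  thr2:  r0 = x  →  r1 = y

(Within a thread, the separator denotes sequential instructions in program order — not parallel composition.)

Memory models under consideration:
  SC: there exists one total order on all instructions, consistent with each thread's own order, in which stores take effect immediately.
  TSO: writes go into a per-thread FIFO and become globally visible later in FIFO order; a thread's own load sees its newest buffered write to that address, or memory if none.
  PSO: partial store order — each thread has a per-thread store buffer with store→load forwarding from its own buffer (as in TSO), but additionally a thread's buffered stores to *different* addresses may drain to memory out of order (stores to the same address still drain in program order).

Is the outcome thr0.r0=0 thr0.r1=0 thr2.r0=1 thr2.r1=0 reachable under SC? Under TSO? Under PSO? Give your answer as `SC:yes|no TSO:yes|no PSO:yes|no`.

SC:no TSO:yes PSO:yes

outcome vector order: (thr0.r0,thr0.r1,thr2.r0,thr2.r1)
SC (11): 0/0/0/0; 0/0/0/2; 0/0/1/2; 0/1/0/0; 0/1/0/2; 0/1/1/0; 0/1/1/2; 1/1/0/0; 1/1/0/2; 1/1/1/0; 1/1/1/2
TSO (12): 0/0/0/0; 0/0/0/2; 0/0/1/0; 0/0/1/2; 0/1/0/0; 0/1/0/2; 0/1/1/0; 0/1/1/2; 1/1/0/0; 1/1/0/2; 1/1/1/0; 1/1/1/2
PSO (12): 0/0/0/0; 0/0/0/2; 0/0/1/0; 0/0/1/2; 0/1/0/0; 0/1/0/2; 0/1/1/0; 0/1/1/2; 1/1/0/0; 1/1/0/2; 1/1/1/0; 1/1/1/2
target 0/0/1/0 ∈ {TSO,PSO}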